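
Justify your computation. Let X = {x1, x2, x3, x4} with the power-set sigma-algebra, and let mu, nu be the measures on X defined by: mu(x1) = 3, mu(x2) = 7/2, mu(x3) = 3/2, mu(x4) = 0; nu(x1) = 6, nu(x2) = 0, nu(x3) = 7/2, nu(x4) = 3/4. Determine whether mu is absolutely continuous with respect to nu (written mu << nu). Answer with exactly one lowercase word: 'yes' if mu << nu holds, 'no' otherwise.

mu << nu means: every nu-null measurable set is also mu-null; equivalently, for every atom x, if nu({x}) = 0 then mu({x}) = 0.
Checking each atom:
  x1: nu = 6 > 0 -> no constraint.
  x2: nu = 0, mu = 7/2 > 0 -> violates mu << nu.
  x3: nu = 7/2 > 0 -> no constraint.
  x4: nu = 3/4 > 0 -> no constraint.
The atom(s) x2 violate the condition (nu = 0 but mu > 0). Therefore mu is NOT absolutely continuous w.r.t. nu.

no


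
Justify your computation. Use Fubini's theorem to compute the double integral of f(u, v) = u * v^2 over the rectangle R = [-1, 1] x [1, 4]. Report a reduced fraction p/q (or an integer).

f(u, v) is a tensor product of a function of u and a function of v, and both factors are bounded continuous (hence Lebesgue integrable) on the rectangle, so Fubini's theorem applies:
  integral_R f d(m x m) = (integral_a1^b1 u du) * (integral_a2^b2 v^2 dv).
Inner integral in u: integral_{-1}^{1} u du = (1^2 - (-1)^2)/2
  = 0.
Inner integral in v: integral_{1}^{4} v^2 dv = (4^3 - 1^3)/3
  = 21.
Product: (0) * (21) = 0.

0


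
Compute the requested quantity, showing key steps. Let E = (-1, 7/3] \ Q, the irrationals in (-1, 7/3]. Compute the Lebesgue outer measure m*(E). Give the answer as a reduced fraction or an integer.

The interval I = (-1, 7/3] has m(I) = 7/3 - (-1) = 10/3 (endpoints are measure-zero, so open/closed/half-open agree). Write I = (I cap Q) u (I \ Q). The rationals in I are countable, so m*(I cap Q) = 0 (cover each rational by intervals whose total length is arbitrarily small). By countable subadditivity m*(I) <= m*(I cap Q) + m*(I \ Q), hence m*(I \ Q) >= m(I) = 10/3. The reverse inequality m*(I \ Q) <= m*(I) = 10/3 is trivial since (I \ Q) is a subset of I. Therefore m*(I \ Q) = 10/3.

10/3


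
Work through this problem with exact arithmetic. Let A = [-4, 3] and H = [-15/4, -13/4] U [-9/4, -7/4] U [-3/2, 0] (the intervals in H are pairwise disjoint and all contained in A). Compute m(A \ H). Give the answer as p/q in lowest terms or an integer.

The ambient interval has length m(A) = 3 - (-4) = 7.
Since the holes are disjoint and sit inside A, by finite additivity
  m(H) = sum_i (b_i - a_i), and m(A \ H) = m(A) - m(H).
Computing the hole measures:
  m(H_1) = -13/4 - (-15/4) = 1/2.
  m(H_2) = -7/4 - (-9/4) = 1/2.
  m(H_3) = 0 - (-3/2) = 3/2.
Summed: m(H) = 1/2 + 1/2 + 3/2 = 5/2.
So m(A \ H) = 7 - 5/2 = 9/2.

9/2


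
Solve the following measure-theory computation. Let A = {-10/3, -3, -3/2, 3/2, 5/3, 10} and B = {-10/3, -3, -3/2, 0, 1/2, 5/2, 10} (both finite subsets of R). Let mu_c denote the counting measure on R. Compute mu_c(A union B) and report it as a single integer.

Counting measure on a finite set equals cardinality. By inclusion-exclusion, |A union B| = |A| + |B| - |A cap B|.
|A| = 6, |B| = 7, |A cap B| = 4.
So mu_c(A union B) = 6 + 7 - 4 = 9.

9


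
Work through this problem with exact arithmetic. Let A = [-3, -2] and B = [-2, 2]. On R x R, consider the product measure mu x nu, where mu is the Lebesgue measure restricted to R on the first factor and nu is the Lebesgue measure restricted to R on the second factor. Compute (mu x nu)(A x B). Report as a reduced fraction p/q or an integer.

For a measurable rectangle A x B, the product measure satisfies
  (mu x nu)(A x B) = mu(A) * nu(B).
  mu(A) = 1.
  nu(B) = 4.
  (mu x nu)(A x B) = 1 * 4 = 4.

4


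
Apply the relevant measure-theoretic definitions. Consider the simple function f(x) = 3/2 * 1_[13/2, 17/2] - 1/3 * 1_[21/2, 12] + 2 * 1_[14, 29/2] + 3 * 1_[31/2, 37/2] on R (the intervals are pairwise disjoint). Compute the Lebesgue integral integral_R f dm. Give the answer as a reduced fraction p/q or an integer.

For a simple function f = sum_i c_i * 1_{A_i} with disjoint A_i,
  integral f dm = sum_i c_i * m(A_i).
Lengths of the A_i:
  m(A_1) = 17/2 - 13/2 = 2.
  m(A_2) = 12 - 21/2 = 3/2.
  m(A_3) = 29/2 - 14 = 1/2.
  m(A_4) = 37/2 - 31/2 = 3.
Contributions c_i * m(A_i):
  (3/2) * (2) = 3.
  (-1/3) * (3/2) = -1/2.
  (2) * (1/2) = 1.
  (3) * (3) = 9.
Total: 3 - 1/2 + 1 + 9 = 25/2.

25/2


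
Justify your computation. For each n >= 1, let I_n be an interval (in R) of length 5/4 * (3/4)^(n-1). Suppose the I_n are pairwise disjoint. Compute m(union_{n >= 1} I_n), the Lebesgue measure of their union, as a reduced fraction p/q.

By countable additivity of the Lebesgue measure on pairwise disjoint measurable sets,
  m(union_{n >= 1} I_n) = sum_{n >= 1} m(I_n) = sum_{n >= 1} a * r^(n-1),
  with a = 5/4 and r = 3/4.
Since 0 < r = 3/4 < 1, the geometric series converges:
  sum_{n >= 1} a * r^(n-1) = a / (1 - r).
  = 5/4 / (1 - 3/4)
  = 5/4 / (1/4)
  = 5.

5


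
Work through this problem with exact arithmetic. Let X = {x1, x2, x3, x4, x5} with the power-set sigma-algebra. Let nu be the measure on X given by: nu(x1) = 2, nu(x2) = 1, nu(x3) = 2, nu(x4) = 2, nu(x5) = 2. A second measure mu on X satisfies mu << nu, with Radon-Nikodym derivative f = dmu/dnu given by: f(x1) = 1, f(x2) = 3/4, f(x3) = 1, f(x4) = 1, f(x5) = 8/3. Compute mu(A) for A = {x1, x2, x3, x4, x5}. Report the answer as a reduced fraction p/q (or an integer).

By the defining property of the Radon-Nikodym derivative, for every measurable set A,
  mu(A) = integral_A f dnu.
Since nu is a discrete measure concentrated on the atoms of X, the integral over A reduces to the sum
  mu(A) = sum_{x in A} f(x) * nu({x}).
Computing each term:
  x1: f(x1) * nu(x1) = 1 * 2 = 2.
  x2: f(x2) * nu(x2) = 3/4 * 1 = 3/4.
  x3: f(x3) * nu(x3) = 1 * 2 = 2.
  x4: f(x4) * nu(x4) = 1 * 2 = 2.
  x5: f(x5) * nu(x5) = 8/3 * 2 = 16/3.
Summing: mu(A) = 2 + 3/4 + 2 + 2 + 16/3 = 145/12.

145/12


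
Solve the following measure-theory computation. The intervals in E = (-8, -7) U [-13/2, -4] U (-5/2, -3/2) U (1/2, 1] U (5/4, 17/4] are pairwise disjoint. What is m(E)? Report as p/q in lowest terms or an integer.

For pairwise disjoint intervals, m(union_i I_i) = sum_i m(I_i),
and m is invariant under swapping open/closed endpoints (single points have measure 0).
So m(E) = sum_i (b_i - a_i).
  I_1 has length -7 - (-8) = 1.
  I_2 has length -4 - (-13/2) = 5/2.
  I_3 has length -3/2 - (-5/2) = 1.
  I_4 has length 1 - 1/2 = 1/2.
  I_5 has length 17/4 - 5/4 = 3.
Summing:
  m(E) = 1 + 5/2 + 1 + 1/2 + 3 = 8.

8


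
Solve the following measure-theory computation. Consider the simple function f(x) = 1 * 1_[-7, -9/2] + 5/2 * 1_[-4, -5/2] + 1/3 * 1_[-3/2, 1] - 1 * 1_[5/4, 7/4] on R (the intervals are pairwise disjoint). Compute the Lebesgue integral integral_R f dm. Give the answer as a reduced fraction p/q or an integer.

For a simple function f = sum_i c_i * 1_{A_i} with disjoint A_i,
  integral f dm = sum_i c_i * m(A_i).
Lengths of the A_i:
  m(A_1) = -9/2 - (-7) = 5/2.
  m(A_2) = -5/2 - (-4) = 3/2.
  m(A_3) = 1 - (-3/2) = 5/2.
  m(A_4) = 7/4 - 5/4 = 1/2.
Contributions c_i * m(A_i):
  (1) * (5/2) = 5/2.
  (5/2) * (3/2) = 15/4.
  (1/3) * (5/2) = 5/6.
  (-1) * (1/2) = -1/2.
Total: 5/2 + 15/4 + 5/6 - 1/2 = 79/12.

79/12


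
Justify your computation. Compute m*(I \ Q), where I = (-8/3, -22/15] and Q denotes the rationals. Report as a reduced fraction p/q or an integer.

The interval I = (-8/3, -22/15] has m(I) = -22/15 - (-8/3) = 6/5 (endpoints are measure-zero, so open/closed/half-open agree). Write I = (I cap Q) u (I \ Q). The rationals in I are countable, so m*(I cap Q) = 0 (cover each rational by intervals whose total length is arbitrarily small). By countable subadditivity m*(I) <= m*(I cap Q) + m*(I \ Q), hence m*(I \ Q) >= m(I) = 6/5. The reverse inequality m*(I \ Q) <= m*(I) = 6/5 is trivial since (I \ Q) is a subset of I. Therefore m*(I \ Q) = 6/5.

6/5


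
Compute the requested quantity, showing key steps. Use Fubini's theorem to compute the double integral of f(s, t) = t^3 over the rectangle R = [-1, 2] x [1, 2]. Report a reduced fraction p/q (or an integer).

f(s, t) is a tensor product of a function of s and a function of t, and both factors are bounded continuous (hence Lebesgue integrable) on the rectangle, so Fubini's theorem applies:
  integral_R f d(m x m) = (integral_a1^b1 1 ds) * (integral_a2^b2 t^3 dt).
Inner integral in s: integral_{-1}^{2} 1 ds = (2^1 - (-1)^1)/1
  = 3.
Inner integral in t: integral_{1}^{2} t^3 dt = (2^4 - 1^4)/4
  = 15/4.
Product: (3) * (15/4) = 45/4.

45/4


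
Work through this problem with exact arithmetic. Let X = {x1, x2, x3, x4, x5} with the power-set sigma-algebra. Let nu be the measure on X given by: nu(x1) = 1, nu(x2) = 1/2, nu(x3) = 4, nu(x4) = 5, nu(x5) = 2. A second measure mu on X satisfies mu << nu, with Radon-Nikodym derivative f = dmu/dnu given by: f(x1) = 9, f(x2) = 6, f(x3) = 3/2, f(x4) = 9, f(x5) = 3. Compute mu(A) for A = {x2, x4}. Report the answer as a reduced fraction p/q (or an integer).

By the defining property of the Radon-Nikodym derivative, for every measurable set A,
  mu(A) = integral_A f dnu.
Since nu is a discrete measure concentrated on the atoms of X, the integral over A reduces to the sum
  mu(A) = sum_{x in A} f(x) * nu({x}).
Computing each term:
  x2: f(x2) * nu(x2) = 6 * 1/2 = 3.
  x4: f(x4) * nu(x4) = 9 * 5 = 45.
Summing: mu(A) = 3 + 45 = 48.

48


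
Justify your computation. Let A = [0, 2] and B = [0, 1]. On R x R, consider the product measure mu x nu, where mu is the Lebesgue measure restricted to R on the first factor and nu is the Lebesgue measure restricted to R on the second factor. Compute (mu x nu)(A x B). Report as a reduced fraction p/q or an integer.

For a measurable rectangle A x B, the product measure satisfies
  (mu x nu)(A x B) = mu(A) * nu(B).
  mu(A) = 2.
  nu(B) = 1.
  (mu x nu)(A x B) = 2 * 1 = 2.

2


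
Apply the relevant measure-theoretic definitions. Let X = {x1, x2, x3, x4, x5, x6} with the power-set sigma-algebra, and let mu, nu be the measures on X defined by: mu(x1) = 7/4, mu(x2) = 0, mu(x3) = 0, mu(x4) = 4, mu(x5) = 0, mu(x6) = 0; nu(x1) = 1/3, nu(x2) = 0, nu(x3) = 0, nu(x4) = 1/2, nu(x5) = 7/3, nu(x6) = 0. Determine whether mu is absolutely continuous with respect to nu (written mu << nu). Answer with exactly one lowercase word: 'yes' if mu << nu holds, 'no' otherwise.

mu << nu means: every nu-null measurable set is also mu-null; equivalently, for every atom x, if nu({x}) = 0 then mu({x}) = 0.
Checking each atom:
  x1: nu = 1/3 > 0 -> no constraint.
  x2: nu = 0, mu = 0 -> consistent with mu << nu.
  x3: nu = 0, mu = 0 -> consistent with mu << nu.
  x4: nu = 1/2 > 0 -> no constraint.
  x5: nu = 7/3 > 0 -> no constraint.
  x6: nu = 0, mu = 0 -> consistent with mu << nu.
No atom violates the condition. Therefore mu << nu.

yes


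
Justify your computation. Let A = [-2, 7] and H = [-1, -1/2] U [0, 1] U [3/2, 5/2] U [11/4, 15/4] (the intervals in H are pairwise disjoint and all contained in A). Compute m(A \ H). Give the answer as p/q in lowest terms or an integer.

The ambient interval has length m(A) = 7 - (-2) = 9.
Since the holes are disjoint and sit inside A, by finite additivity
  m(H) = sum_i (b_i - a_i), and m(A \ H) = m(A) - m(H).
Computing the hole measures:
  m(H_1) = -1/2 - (-1) = 1/2.
  m(H_2) = 1 - 0 = 1.
  m(H_3) = 5/2 - 3/2 = 1.
  m(H_4) = 15/4 - 11/4 = 1.
Summed: m(H) = 1/2 + 1 + 1 + 1 = 7/2.
So m(A \ H) = 9 - 7/2 = 11/2.

11/2


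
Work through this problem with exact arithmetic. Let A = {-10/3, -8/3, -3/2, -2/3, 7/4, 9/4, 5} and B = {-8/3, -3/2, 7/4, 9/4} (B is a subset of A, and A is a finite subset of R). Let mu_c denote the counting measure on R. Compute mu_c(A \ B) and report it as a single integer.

Counting measure assigns mu_c(E) = |E| (number of elements) when E is finite. For B subset A, A \ B is the set of elements of A not in B, so |A \ B| = |A| - |B|.
|A| = 7, |B| = 4, so mu_c(A \ B) = 7 - 4 = 3.

3


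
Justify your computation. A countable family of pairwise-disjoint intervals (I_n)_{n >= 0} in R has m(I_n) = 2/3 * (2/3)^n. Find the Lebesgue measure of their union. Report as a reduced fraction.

By countable additivity of the Lebesgue measure on pairwise disjoint measurable sets,
  m(union_{n >= 0} I_n) = sum_{n >= 0} m(I_n) = sum_{n >= 0} a * r^n,
  with a = 2/3 and r = 2/3.
Since 0 < r = 2/3 < 1, the geometric series converges:
  sum_{n >= 0} a * r^n = a / (1 - r).
  = 2/3 / (1 - 2/3)
  = 2/3 / (1/3)
  = 2.

2


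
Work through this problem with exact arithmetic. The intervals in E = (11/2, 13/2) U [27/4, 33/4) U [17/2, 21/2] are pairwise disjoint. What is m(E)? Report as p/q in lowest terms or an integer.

For pairwise disjoint intervals, m(union_i I_i) = sum_i m(I_i),
and m is invariant under swapping open/closed endpoints (single points have measure 0).
So m(E) = sum_i (b_i - a_i).
  I_1 has length 13/2 - 11/2 = 1.
  I_2 has length 33/4 - 27/4 = 3/2.
  I_3 has length 21/2 - 17/2 = 2.
Summing:
  m(E) = 1 + 3/2 + 2 = 9/2.

9/2


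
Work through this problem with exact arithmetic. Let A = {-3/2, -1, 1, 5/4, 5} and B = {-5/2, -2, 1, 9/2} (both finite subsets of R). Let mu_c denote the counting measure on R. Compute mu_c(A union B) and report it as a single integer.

Counting measure on a finite set equals cardinality. By inclusion-exclusion, |A union B| = |A| + |B| - |A cap B|.
|A| = 5, |B| = 4, |A cap B| = 1.
So mu_c(A union B) = 5 + 4 - 1 = 8.

8


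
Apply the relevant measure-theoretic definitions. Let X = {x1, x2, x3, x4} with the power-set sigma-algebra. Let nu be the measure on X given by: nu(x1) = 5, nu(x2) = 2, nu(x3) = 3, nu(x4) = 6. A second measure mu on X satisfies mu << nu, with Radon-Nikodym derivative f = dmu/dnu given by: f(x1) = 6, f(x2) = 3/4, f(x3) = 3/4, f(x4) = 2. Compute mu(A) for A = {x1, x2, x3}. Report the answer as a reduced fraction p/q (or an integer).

By the defining property of the Radon-Nikodym derivative, for every measurable set A,
  mu(A) = integral_A f dnu.
Since nu is a discrete measure concentrated on the atoms of X, the integral over A reduces to the sum
  mu(A) = sum_{x in A} f(x) * nu({x}).
Computing each term:
  x1: f(x1) * nu(x1) = 6 * 5 = 30.
  x2: f(x2) * nu(x2) = 3/4 * 2 = 3/2.
  x3: f(x3) * nu(x3) = 3/4 * 3 = 9/4.
Summing: mu(A) = 30 + 3/2 + 9/4 = 135/4.

135/4


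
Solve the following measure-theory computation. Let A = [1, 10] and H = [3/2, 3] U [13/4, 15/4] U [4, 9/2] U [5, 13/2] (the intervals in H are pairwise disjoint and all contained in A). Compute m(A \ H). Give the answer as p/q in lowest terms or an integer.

The ambient interval has length m(A) = 10 - 1 = 9.
Since the holes are disjoint and sit inside A, by finite additivity
  m(H) = sum_i (b_i - a_i), and m(A \ H) = m(A) - m(H).
Computing the hole measures:
  m(H_1) = 3 - 3/2 = 3/2.
  m(H_2) = 15/4 - 13/4 = 1/2.
  m(H_3) = 9/2 - 4 = 1/2.
  m(H_4) = 13/2 - 5 = 3/2.
Summed: m(H) = 3/2 + 1/2 + 1/2 + 3/2 = 4.
So m(A \ H) = 9 - 4 = 5.

5


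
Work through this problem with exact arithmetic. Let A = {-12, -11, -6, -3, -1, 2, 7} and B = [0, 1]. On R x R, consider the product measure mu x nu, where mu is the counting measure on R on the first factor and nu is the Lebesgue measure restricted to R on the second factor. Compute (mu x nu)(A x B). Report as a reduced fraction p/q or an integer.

For a measurable rectangle A x B, the product measure satisfies
  (mu x nu)(A x B) = mu(A) * nu(B).
  mu(A) = 7.
  nu(B) = 1.
  (mu x nu)(A x B) = 7 * 1 = 7.

7


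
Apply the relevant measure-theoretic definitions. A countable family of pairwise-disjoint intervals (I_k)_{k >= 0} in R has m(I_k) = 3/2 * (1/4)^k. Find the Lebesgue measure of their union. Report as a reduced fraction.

By countable additivity of the Lebesgue measure on pairwise disjoint measurable sets,
  m(union_{k >= 0} I_k) = sum_{k >= 0} m(I_k) = sum_{k >= 0} a * r^k,
  with a = 3/2 and r = 1/4.
Since 0 < r = 1/4 < 1, the geometric series converges:
  sum_{k >= 0} a * r^k = a / (1 - r).
  = 3/2 / (1 - 1/4)
  = 3/2 / (3/4)
  = 2.

2


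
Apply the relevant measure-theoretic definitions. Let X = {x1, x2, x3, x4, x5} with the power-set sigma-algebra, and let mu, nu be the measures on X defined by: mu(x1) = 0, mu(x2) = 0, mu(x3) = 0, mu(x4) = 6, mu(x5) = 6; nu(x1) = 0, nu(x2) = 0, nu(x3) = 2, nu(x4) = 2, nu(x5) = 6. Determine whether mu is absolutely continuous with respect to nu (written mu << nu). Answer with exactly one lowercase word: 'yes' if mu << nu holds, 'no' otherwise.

mu << nu means: every nu-null measurable set is also mu-null; equivalently, for every atom x, if nu({x}) = 0 then mu({x}) = 0.
Checking each atom:
  x1: nu = 0, mu = 0 -> consistent with mu << nu.
  x2: nu = 0, mu = 0 -> consistent with mu << nu.
  x3: nu = 2 > 0 -> no constraint.
  x4: nu = 2 > 0 -> no constraint.
  x5: nu = 6 > 0 -> no constraint.
No atom violates the condition. Therefore mu << nu.

yes


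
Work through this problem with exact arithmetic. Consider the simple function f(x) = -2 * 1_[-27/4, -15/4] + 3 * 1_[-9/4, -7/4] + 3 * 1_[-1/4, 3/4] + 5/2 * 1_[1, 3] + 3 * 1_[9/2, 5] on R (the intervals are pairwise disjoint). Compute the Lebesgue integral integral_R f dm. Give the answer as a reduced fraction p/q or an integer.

For a simple function f = sum_i c_i * 1_{A_i} with disjoint A_i,
  integral f dm = sum_i c_i * m(A_i).
Lengths of the A_i:
  m(A_1) = -15/4 - (-27/4) = 3.
  m(A_2) = -7/4 - (-9/4) = 1/2.
  m(A_3) = 3/4 - (-1/4) = 1.
  m(A_4) = 3 - 1 = 2.
  m(A_5) = 5 - 9/2 = 1/2.
Contributions c_i * m(A_i):
  (-2) * (3) = -6.
  (3) * (1/2) = 3/2.
  (3) * (1) = 3.
  (5/2) * (2) = 5.
  (3) * (1/2) = 3/2.
Total: -6 + 3/2 + 3 + 5 + 3/2 = 5.

5


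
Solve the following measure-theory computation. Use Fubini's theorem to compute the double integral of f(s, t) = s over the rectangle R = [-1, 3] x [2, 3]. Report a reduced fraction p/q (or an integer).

f(s, t) is a tensor product of a function of s and a function of t, and both factors are bounded continuous (hence Lebesgue integrable) on the rectangle, so Fubini's theorem applies:
  integral_R f d(m x m) = (integral_a1^b1 s ds) * (integral_a2^b2 1 dt).
Inner integral in s: integral_{-1}^{3} s ds = (3^2 - (-1)^2)/2
  = 4.
Inner integral in t: integral_{2}^{3} 1 dt = (3^1 - 2^1)/1
  = 1.
Product: (4) * (1) = 4.

4


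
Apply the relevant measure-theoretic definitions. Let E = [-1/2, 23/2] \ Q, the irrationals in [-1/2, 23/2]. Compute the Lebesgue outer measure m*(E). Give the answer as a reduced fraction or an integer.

The interval I = [-1/2, 23/2] has m(I) = 23/2 - (-1/2) = 12 (endpoints are measure-zero, so open/closed/half-open agree). Write I = (I cap Q) u (I \ Q). The rationals in I are countable, so m*(I cap Q) = 0 (cover each rational by intervals whose total length is arbitrarily small). By countable subadditivity m*(I) <= m*(I cap Q) + m*(I \ Q), hence m*(I \ Q) >= m(I) = 12. The reverse inequality m*(I \ Q) <= m*(I) = 12 is trivial since (I \ Q) is a subset of I. Therefore m*(I \ Q) = 12.

12


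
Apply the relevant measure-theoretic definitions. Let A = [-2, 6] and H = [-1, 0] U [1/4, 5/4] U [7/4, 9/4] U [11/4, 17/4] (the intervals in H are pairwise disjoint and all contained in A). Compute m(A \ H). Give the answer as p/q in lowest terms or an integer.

The ambient interval has length m(A) = 6 - (-2) = 8.
Since the holes are disjoint and sit inside A, by finite additivity
  m(H) = sum_i (b_i - a_i), and m(A \ H) = m(A) - m(H).
Computing the hole measures:
  m(H_1) = 0 - (-1) = 1.
  m(H_2) = 5/4 - 1/4 = 1.
  m(H_3) = 9/4 - 7/4 = 1/2.
  m(H_4) = 17/4 - 11/4 = 3/2.
Summed: m(H) = 1 + 1 + 1/2 + 3/2 = 4.
So m(A \ H) = 8 - 4 = 4.

4


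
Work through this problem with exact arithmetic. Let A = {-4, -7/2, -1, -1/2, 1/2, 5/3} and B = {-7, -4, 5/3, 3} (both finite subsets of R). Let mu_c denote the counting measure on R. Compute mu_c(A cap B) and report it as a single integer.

Counting measure on a finite set equals cardinality. mu_c(A cap B) = |A cap B| (elements appearing in both).
Enumerating the elements of A that also lie in B gives 2 element(s).
So mu_c(A cap B) = 2.

2


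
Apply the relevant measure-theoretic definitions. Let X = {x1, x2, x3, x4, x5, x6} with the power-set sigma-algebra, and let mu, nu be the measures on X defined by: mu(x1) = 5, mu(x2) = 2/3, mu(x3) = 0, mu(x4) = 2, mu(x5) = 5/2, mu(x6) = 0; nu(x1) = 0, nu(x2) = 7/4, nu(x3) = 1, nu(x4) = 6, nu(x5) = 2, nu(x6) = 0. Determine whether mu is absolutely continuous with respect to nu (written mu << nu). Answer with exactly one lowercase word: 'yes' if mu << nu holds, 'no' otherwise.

mu << nu means: every nu-null measurable set is also mu-null; equivalently, for every atom x, if nu({x}) = 0 then mu({x}) = 0.
Checking each atom:
  x1: nu = 0, mu = 5 > 0 -> violates mu << nu.
  x2: nu = 7/4 > 0 -> no constraint.
  x3: nu = 1 > 0 -> no constraint.
  x4: nu = 6 > 0 -> no constraint.
  x5: nu = 2 > 0 -> no constraint.
  x6: nu = 0, mu = 0 -> consistent with mu << nu.
The atom(s) x1 violate the condition (nu = 0 but mu > 0). Therefore mu is NOT absolutely continuous w.r.t. nu.

no


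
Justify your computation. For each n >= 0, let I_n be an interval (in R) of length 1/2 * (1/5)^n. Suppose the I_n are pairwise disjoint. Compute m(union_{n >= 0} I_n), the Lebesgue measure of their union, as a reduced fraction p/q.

By countable additivity of the Lebesgue measure on pairwise disjoint measurable sets,
  m(union_{n >= 0} I_n) = sum_{n >= 0} m(I_n) = sum_{n >= 0} a * r^n,
  with a = 1/2 and r = 1/5.
Since 0 < r = 1/5 < 1, the geometric series converges:
  sum_{n >= 0} a * r^n = a / (1 - r).
  = 1/2 / (1 - 1/5)
  = 1/2 / (4/5)
  = 5/8.

5/8


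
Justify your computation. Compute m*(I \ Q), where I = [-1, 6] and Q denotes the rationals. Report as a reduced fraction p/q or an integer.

The interval I = [-1, 6] has m(I) = 6 - (-1) = 7 (endpoints are measure-zero, so open/closed/half-open agree). Write I = (I cap Q) u (I \ Q). The rationals in I are countable, so m*(I cap Q) = 0 (cover each rational by intervals whose total length is arbitrarily small). By countable subadditivity m*(I) <= m*(I cap Q) + m*(I \ Q), hence m*(I \ Q) >= m(I) = 7. The reverse inequality m*(I \ Q) <= m*(I) = 7 is trivial since (I \ Q) is a subset of I. Therefore m*(I \ Q) = 7.

7


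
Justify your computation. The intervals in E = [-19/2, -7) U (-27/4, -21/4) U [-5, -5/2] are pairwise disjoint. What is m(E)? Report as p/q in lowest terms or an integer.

For pairwise disjoint intervals, m(union_i I_i) = sum_i m(I_i),
and m is invariant under swapping open/closed endpoints (single points have measure 0).
So m(E) = sum_i (b_i - a_i).
  I_1 has length -7 - (-19/2) = 5/2.
  I_2 has length -21/4 - (-27/4) = 3/2.
  I_3 has length -5/2 - (-5) = 5/2.
Summing:
  m(E) = 5/2 + 3/2 + 5/2 = 13/2.

13/2


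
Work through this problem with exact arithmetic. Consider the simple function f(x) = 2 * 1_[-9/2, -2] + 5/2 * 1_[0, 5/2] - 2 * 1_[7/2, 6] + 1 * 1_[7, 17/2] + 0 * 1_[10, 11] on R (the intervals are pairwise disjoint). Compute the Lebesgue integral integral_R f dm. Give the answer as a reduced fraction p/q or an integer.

For a simple function f = sum_i c_i * 1_{A_i} with disjoint A_i,
  integral f dm = sum_i c_i * m(A_i).
Lengths of the A_i:
  m(A_1) = -2 - (-9/2) = 5/2.
  m(A_2) = 5/2 - 0 = 5/2.
  m(A_3) = 6 - 7/2 = 5/2.
  m(A_4) = 17/2 - 7 = 3/2.
  m(A_5) = 11 - 10 = 1.
Contributions c_i * m(A_i):
  (2) * (5/2) = 5.
  (5/2) * (5/2) = 25/4.
  (-2) * (5/2) = -5.
  (1) * (3/2) = 3/2.
  (0) * (1) = 0.
Total: 5 + 25/4 - 5 + 3/2 + 0 = 31/4.

31/4


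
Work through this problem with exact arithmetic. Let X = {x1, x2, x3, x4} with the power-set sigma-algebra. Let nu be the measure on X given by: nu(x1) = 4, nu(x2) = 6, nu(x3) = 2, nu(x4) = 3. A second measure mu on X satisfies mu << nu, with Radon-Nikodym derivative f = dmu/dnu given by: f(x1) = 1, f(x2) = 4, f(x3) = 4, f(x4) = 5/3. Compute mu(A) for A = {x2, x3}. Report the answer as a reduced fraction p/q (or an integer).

By the defining property of the Radon-Nikodym derivative, for every measurable set A,
  mu(A) = integral_A f dnu.
Since nu is a discrete measure concentrated on the atoms of X, the integral over A reduces to the sum
  mu(A) = sum_{x in A} f(x) * nu({x}).
Computing each term:
  x2: f(x2) * nu(x2) = 4 * 6 = 24.
  x3: f(x3) * nu(x3) = 4 * 2 = 8.
Summing: mu(A) = 24 + 8 = 32.

32


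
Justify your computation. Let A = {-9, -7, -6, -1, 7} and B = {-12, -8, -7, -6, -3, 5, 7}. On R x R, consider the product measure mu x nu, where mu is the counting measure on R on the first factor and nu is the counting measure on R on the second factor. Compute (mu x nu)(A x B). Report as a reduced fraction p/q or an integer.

For a measurable rectangle A x B, the product measure satisfies
  (mu x nu)(A x B) = mu(A) * nu(B).
  mu(A) = 5.
  nu(B) = 7.
  (mu x nu)(A x B) = 5 * 7 = 35.

35


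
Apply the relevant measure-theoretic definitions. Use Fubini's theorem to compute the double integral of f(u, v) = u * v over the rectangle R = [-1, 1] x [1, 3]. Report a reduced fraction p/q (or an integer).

f(u, v) is a tensor product of a function of u and a function of v, and both factors are bounded continuous (hence Lebesgue integrable) on the rectangle, so Fubini's theorem applies:
  integral_R f d(m x m) = (integral_a1^b1 u du) * (integral_a2^b2 v dv).
Inner integral in u: integral_{-1}^{1} u du = (1^2 - (-1)^2)/2
  = 0.
Inner integral in v: integral_{1}^{3} v dv = (3^2 - 1^2)/2
  = 4.
Product: (0) * (4) = 0.

0


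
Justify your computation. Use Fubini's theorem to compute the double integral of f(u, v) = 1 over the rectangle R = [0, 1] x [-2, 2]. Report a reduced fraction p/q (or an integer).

f(u, v) is a tensor product of a function of u and a function of v, and both factors are bounded continuous (hence Lebesgue integrable) on the rectangle, so Fubini's theorem applies:
  integral_R f d(m x m) = (integral_a1^b1 1 du) * (integral_a2^b2 1 dv).
Inner integral in u: integral_{0}^{1} 1 du = (1^1 - 0^1)/1
  = 1.
Inner integral in v: integral_{-2}^{2} 1 dv = (2^1 - (-2)^1)/1
  = 4.
Product: (1) * (4) = 4.

4


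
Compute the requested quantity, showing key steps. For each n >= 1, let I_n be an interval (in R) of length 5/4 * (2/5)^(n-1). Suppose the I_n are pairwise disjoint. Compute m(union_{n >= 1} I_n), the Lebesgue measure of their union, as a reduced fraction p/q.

By countable additivity of the Lebesgue measure on pairwise disjoint measurable sets,
  m(union_{n >= 1} I_n) = sum_{n >= 1} m(I_n) = sum_{n >= 1} a * r^(n-1),
  with a = 5/4 and r = 2/5.
Since 0 < r = 2/5 < 1, the geometric series converges:
  sum_{n >= 1} a * r^(n-1) = a / (1 - r).
  = 5/4 / (1 - 2/5)
  = 5/4 / (3/5)
  = 25/12.

25/12


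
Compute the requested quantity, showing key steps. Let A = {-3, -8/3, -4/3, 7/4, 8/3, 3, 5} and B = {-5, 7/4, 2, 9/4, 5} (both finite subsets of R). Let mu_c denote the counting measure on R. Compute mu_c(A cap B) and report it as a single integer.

Counting measure on a finite set equals cardinality. mu_c(A cap B) = |A cap B| (elements appearing in both).
Enumerating the elements of A that also lie in B gives 2 element(s).
So mu_c(A cap B) = 2.

2


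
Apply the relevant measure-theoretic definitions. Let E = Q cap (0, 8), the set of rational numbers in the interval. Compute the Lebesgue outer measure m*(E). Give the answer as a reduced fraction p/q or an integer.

Q cap (0, 8) is countable; list its elements as q_1, q_2, ... . Fix eps > 0 and cover the k-th point by an interval of length eps * 2^(-k). The cover has total length eps * sum_{k>=1} 2^(-k) = eps, so by definition of outer measure m*(Q cap (0, 8)) <= eps. Since eps was arbitrary and m* >= 0, the outer measure is 0.

0


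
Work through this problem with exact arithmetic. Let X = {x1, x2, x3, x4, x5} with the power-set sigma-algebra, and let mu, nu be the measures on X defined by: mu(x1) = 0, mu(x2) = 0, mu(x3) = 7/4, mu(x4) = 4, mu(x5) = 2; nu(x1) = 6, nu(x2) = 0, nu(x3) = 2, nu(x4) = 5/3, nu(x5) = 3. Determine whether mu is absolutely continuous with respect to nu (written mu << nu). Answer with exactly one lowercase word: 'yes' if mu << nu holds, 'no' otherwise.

mu << nu means: every nu-null measurable set is also mu-null; equivalently, for every atom x, if nu({x}) = 0 then mu({x}) = 0.
Checking each atom:
  x1: nu = 6 > 0 -> no constraint.
  x2: nu = 0, mu = 0 -> consistent with mu << nu.
  x3: nu = 2 > 0 -> no constraint.
  x4: nu = 5/3 > 0 -> no constraint.
  x5: nu = 3 > 0 -> no constraint.
No atom violates the condition. Therefore mu << nu.

yes


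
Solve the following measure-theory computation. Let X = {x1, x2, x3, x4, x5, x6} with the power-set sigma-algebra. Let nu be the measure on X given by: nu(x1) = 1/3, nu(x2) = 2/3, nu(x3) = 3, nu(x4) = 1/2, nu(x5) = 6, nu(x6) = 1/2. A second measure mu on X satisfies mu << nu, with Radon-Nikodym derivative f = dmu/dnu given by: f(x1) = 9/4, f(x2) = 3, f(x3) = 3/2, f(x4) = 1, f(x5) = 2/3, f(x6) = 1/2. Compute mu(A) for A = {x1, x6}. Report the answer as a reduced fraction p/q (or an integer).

By the defining property of the Radon-Nikodym derivative, for every measurable set A,
  mu(A) = integral_A f dnu.
Since nu is a discrete measure concentrated on the atoms of X, the integral over A reduces to the sum
  mu(A) = sum_{x in A} f(x) * nu({x}).
Computing each term:
  x1: f(x1) * nu(x1) = 9/4 * 1/3 = 3/4.
  x6: f(x6) * nu(x6) = 1/2 * 1/2 = 1/4.
Summing: mu(A) = 3/4 + 1/4 = 1.

1


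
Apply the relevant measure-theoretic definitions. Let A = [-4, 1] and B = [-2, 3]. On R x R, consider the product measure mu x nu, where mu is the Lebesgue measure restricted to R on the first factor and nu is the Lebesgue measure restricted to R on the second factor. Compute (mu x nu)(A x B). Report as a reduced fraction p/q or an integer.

For a measurable rectangle A x B, the product measure satisfies
  (mu x nu)(A x B) = mu(A) * nu(B).
  mu(A) = 5.
  nu(B) = 5.
  (mu x nu)(A x B) = 5 * 5 = 25.

25


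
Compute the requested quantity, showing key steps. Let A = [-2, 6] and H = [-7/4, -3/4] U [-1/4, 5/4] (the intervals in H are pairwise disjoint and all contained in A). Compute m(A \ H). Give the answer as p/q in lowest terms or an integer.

The ambient interval has length m(A) = 6 - (-2) = 8.
Since the holes are disjoint and sit inside A, by finite additivity
  m(H) = sum_i (b_i - a_i), and m(A \ H) = m(A) - m(H).
Computing the hole measures:
  m(H_1) = -3/4 - (-7/4) = 1.
  m(H_2) = 5/4 - (-1/4) = 3/2.
Summed: m(H) = 1 + 3/2 = 5/2.
So m(A \ H) = 8 - 5/2 = 11/2.

11/2


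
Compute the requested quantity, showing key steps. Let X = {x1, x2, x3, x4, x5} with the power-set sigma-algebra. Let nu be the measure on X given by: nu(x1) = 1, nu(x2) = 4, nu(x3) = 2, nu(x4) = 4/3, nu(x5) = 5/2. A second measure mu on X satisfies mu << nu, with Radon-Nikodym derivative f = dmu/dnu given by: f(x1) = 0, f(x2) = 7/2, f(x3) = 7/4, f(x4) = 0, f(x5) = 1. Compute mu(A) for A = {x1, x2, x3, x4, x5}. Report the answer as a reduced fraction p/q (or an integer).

By the defining property of the Radon-Nikodym derivative, for every measurable set A,
  mu(A) = integral_A f dnu.
Since nu is a discrete measure concentrated on the atoms of X, the integral over A reduces to the sum
  mu(A) = sum_{x in A} f(x) * nu({x}).
Computing each term:
  x1: f(x1) * nu(x1) = 0 * 1 = 0.
  x2: f(x2) * nu(x2) = 7/2 * 4 = 14.
  x3: f(x3) * nu(x3) = 7/4 * 2 = 7/2.
  x4: f(x4) * nu(x4) = 0 * 4/3 = 0.
  x5: f(x5) * nu(x5) = 1 * 5/2 = 5/2.
Summing: mu(A) = 0 + 14 + 7/2 + 0 + 5/2 = 20.

20


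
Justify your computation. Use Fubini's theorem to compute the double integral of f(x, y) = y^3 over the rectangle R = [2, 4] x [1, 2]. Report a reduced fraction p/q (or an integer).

f(x, y) is a tensor product of a function of x and a function of y, and both factors are bounded continuous (hence Lebesgue integrable) on the rectangle, so Fubini's theorem applies:
  integral_R f d(m x m) = (integral_a1^b1 1 dx) * (integral_a2^b2 y^3 dy).
Inner integral in x: integral_{2}^{4} 1 dx = (4^1 - 2^1)/1
  = 2.
Inner integral in y: integral_{1}^{2} y^3 dy = (2^4 - 1^4)/4
  = 15/4.
Product: (2) * (15/4) = 15/2.

15/2


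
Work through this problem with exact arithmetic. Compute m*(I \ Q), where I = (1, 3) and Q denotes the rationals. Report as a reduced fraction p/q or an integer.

The interval I = (1, 3) has m(I) = 3 - 1 = 2 (endpoints are measure-zero, so open/closed/half-open agree). Write I = (I cap Q) u (I \ Q). The rationals in I are countable, so m*(I cap Q) = 0 (cover each rational by intervals whose total length is arbitrarily small). By countable subadditivity m*(I) <= m*(I cap Q) + m*(I \ Q), hence m*(I \ Q) >= m(I) = 2. The reverse inequality m*(I \ Q) <= m*(I) = 2 is trivial since (I \ Q) is a subset of I. Therefore m*(I \ Q) = 2.

2


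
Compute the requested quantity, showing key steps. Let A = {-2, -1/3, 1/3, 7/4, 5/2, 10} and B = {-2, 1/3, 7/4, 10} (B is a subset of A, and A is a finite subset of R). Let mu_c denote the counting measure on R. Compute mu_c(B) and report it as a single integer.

Counting measure assigns mu_c(E) = |E| (number of elements) when E is finite.
B has 4 element(s), so mu_c(B) = 4.

4


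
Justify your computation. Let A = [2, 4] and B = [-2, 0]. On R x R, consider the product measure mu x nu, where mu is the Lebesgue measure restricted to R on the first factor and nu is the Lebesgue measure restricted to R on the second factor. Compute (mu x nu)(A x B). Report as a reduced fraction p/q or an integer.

For a measurable rectangle A x B, the product measure satisfies
  (mu x nu)(A x B) = mu(A) * nu(B).
  mu(A) = 2.
  nu(B) = 2.
  (mu x nu)(A x B) = 2 * 2 = 4.

4


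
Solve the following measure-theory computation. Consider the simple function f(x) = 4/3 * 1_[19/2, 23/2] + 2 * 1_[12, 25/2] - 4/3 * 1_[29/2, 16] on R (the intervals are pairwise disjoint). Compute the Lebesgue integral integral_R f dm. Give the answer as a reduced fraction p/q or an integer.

For a simple function f = sum_i c_i * 1_{A_i} with disjoint A_i,
  integral f dm = sum_i c_i * m(A_i).
Lengths of the A_i:
  m(A_1) = 23/2 - 19/2 = 2.
  m(A_2) = 25/2 - 12 = 1/2.
  m(A_3) = 16 - 29/2 = 3/2.
Contributions c_i * m(A_i):
  (4/3) * (2) = 8/3.
  (2) * (1/2) = 1.
  (-4/3) * (3/2) = -2.
Total: 8/3 + 1 - 2 = 5/3.

5/3


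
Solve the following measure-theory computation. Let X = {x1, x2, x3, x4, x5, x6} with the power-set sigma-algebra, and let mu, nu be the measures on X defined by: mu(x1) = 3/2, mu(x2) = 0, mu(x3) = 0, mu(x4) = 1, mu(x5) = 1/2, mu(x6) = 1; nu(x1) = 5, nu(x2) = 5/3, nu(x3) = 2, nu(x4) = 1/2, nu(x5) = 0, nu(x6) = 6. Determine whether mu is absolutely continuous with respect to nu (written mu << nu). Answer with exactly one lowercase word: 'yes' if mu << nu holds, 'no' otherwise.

mu << nu means: every nu-null measurable set is also mu-null; equivalently, for every atom x, if nu({x}) = 0 then mu({x}) = 0.
Checking each atom:
  x1: nu = 5 > 0 -> no constraint.
  x2: nu = 5/3 > 0 -> no constraint.
  x3: nu = 2 > 0 -> no constraint.
  x4: nu = 1/2 > 0 -> no constraint.
  x5: nu = 0, mu = 1/2 > 0 -> violates mu << nu.
  x6: nu = 6 > 0 -> no constraint.
The atom(s) x5 violate the condition (nu = 0 but mu > 0). Therefore mu is NOT absolutely continuous w.r.t. nu.

no


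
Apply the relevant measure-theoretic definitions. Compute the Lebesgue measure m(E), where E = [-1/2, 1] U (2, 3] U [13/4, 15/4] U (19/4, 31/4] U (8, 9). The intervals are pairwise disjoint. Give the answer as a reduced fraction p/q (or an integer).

For pairwise disjoint intervals, m(union_i I_i) = sum_i m(I_i),
and m is invariant under swapping open/closed endpoints (single points have measure 0).
So m(E) = sum_i (b_i - a_i).
  I_1 has length 1 - (-1/2) = 3/2.
  I_2 has length 3 - 2 = 1.
  I_3 has length 15/4 - 13/4 = 1/2.
  I_4 has length 31/4 - 19/4 = 3.
  I_5 has length 9 - 8 = 1.
Summing:
  m(E) = 3/2 + 1 + 1/2 + 3 + 1 = 7.

7


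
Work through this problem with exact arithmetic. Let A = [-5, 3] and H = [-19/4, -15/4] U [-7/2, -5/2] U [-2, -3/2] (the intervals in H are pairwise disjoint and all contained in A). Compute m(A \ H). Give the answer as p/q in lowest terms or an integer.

The ambient interval has length m(A) = 3 - (-5) = 8.
Since the holes are disjoint and sit inside A, by finite additivity
  m(H) = sum_i (b_i - a_i), and m(A \ H) = m(A) - m(H).
Computing the hole measures:
  m(H_1) = -15/4 - (-19/4) = 1.
  m(H_2) = -5/2 - (-7/2) = 1.
  m(H_3) = -3/2 - (-2) = 1/2.
Summed: m(H) = 1 + 1 + 1/2 = 5/2.
So m(A \ H) = 8 - 5/2 = 11/2.

11/2


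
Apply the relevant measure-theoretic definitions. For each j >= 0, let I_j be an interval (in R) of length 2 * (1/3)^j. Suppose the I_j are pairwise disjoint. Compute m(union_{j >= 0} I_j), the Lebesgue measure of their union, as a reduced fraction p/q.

By countable additivity of the Lebesgue measure on pairwise disjoint measurable sets,
  m(union_{j >= 0} I_j) = sum_{j >= 0} m(I_j) = sum_{j >= 0} a * r^j,
  with a = 2 and r = 1/3.
Since 0 < r = 1/3 < 1, the geometric series converges:
  sum_{j >= 0} a * r^j = a / (1 - r).
  = 2 / (1 - 1/3)
  = 2 / (2/3)
  = 3.

3


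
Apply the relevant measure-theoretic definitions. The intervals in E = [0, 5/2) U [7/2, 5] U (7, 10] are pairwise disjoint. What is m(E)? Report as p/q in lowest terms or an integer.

For pairwise disjoint intervals, m(union_i I_i) = sum_i m(I_i),
and m is invariant under swapping open/closed endpoints (single points have measure 0).
So m(E) = sum_i (b_i - a_i).
  I_1 has length 5/2 - 0 = 5/2.
  I_2 has length 5 - 7/2 = 3/2.
  I_3 has length 10 - 7 = 3.
Summing:
  m(E) = 5/2 + 3/2 + 3 = 7.

7


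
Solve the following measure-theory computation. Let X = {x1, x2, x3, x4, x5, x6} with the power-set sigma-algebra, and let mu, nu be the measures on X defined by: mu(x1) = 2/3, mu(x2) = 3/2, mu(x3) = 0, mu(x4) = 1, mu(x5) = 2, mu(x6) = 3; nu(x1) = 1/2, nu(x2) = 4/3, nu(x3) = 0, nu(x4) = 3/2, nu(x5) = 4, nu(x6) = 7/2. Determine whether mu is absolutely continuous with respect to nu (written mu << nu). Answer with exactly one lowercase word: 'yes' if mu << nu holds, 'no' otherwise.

mu << nu means: every nu-null measurable set is also mu-null; equivalently, for every atom x, if nu({x}) = 0 then mu({x}) = 0.
Checking each atom:
  x1: nu = 1/2 > 0 -> no constraint.
  x2: nu = 4/3 > 0 -> no constraint.
  x3: nu = 0, mu = 0 -> consistent with mu << nu.
  x4: nu = 3/2 > 0 -> no constraint.
  x5: nu = 4 > 0 -> no constraint.
  x6: nu = 7/2 > 0 -> no constraint.
No atom violates the condition. Therefore mu << nu.

yes


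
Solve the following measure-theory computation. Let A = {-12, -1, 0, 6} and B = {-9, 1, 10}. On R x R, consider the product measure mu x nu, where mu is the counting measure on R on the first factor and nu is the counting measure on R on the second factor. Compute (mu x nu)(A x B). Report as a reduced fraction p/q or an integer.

For a measurable rectangle A x B, the product measure satisfies
  (mu x nu)(A x B) = mu(A) * nu(B).
  mu(A) = 4.
  nu(B) = 3.
  (mu x nu)(A x B) = 4 * 3 = 12.

12


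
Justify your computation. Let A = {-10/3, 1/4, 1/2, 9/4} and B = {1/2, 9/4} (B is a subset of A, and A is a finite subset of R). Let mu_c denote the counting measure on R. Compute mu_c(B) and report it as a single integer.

Counting measure assigns mu_c(E) = |E| (number of elements) when E is finite.
B has 2 element(s), so mu_c(B) = 2.

2


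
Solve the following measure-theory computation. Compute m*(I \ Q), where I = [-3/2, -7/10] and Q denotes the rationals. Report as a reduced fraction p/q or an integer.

The interval I = [-3/2, -7/10] has m(I) = -7/10 - (-3/2) = 4/5 (endpoints are measure-zero, so open/closed/half-open agree). Write I = (I cap Q) u (I \ Q). The rationals in I are countable, so m*(I cap Q) = 0 (cover each rational by intervals whose total length is arbitrarily small). By countable subadditivity m*(I) <= m*(I cap Q) + m*(I \ Q), hence m*(I \ Q) >= m(I) = 4/5. The reverse inequality m*(I \ Q) <= m*(I) = 4/5 is trivial since (I \ Q) is a subset of I. Therefore m*(I \ Q) = 4/5.

4/5
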